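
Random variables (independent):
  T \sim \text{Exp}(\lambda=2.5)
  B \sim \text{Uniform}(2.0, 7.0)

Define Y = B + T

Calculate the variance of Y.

For independent RVs: Var(aX + bY) = a²Var(X) + b²Var(Y)
Var(T) = 0.16
Var(B) = 2.0833333
Var(Y) = 1²*0.16 + 1²*2.0833333
= 1*0.16 + 1*2.0833333 = 2.2433333

2.2433333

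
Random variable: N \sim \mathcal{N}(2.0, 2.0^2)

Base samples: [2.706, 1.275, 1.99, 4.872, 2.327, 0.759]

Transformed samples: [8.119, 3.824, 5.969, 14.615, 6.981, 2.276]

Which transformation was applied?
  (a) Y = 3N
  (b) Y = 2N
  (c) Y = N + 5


Checking option (a) Y = 3N:
  N = 2.706 -> Y = 8.119 ✓
  N = 1.275 -> Y = 3.824 ✓
  N = 1.99 -> Y = 5.969 ✓
All samples match this transformation.

(a) 3N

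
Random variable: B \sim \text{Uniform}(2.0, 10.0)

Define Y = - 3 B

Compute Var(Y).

For Y = aB + b: Var(Y) = a² * Var(B)
Var(B) = (10 - 2)^2/12 = 5.3333333
Var(Y) = (-3)² * 5.3333333 = 9 * 5.3333333 = 48

48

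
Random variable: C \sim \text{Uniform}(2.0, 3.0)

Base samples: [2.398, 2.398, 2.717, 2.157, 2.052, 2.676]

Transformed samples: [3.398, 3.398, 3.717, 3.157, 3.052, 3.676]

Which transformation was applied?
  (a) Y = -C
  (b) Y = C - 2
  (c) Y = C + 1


Checking option (c) Y = C + 1:
  C = 2.398 -> Y = 3.398 ✓
  C = 2.398 -> Y = 3.398 ✓
  C = 2.717 -> Y = 3.717 ✓
All samples match this transformation.

(c) C + 1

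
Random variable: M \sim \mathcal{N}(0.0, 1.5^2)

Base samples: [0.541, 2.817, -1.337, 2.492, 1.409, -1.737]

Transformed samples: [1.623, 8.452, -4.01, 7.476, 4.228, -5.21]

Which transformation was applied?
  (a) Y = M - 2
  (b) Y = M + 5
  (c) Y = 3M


Checking option (c) Y = 3M:
  M = 0.541 -> Y = 1.623 ✓
  M = 2.817 -> Y = 8.452 ✓
  M = -1.337 -> Y = -4.01 ✓
All samples match this transformation.

(c) 3M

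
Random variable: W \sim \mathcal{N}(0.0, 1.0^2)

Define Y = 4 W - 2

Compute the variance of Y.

For Y = aW + b: Var(Y) = a² * Var(W)
Var(W) = 1.0^2 = 1
Var(Y) = 4² * 1 = 16 * 1 = 16

16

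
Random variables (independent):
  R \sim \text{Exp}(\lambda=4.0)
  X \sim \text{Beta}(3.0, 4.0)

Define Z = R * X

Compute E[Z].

For independent RVs: E[XY] = E[X]*E[Y]
E[R] = 0.25
E[X] = 0.42857143
E[Z] = 0.25 * 0.42857143 = 0.10714286

0.10714286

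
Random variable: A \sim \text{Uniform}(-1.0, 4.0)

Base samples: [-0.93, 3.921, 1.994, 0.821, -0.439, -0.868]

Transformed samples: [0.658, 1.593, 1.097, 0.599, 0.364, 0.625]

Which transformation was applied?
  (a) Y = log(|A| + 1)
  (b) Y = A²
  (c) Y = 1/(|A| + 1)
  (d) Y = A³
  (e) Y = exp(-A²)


Checking option (a) Y = log(|A| + 1):
  A = -0.93 -> Y = 0.658 ✓
  A = 3.921 -> Y = 1.593 ✓
  A = 1.994 -> Y = 1.097 ✓
All samples match this transformation.

(a) log(|A| + 1)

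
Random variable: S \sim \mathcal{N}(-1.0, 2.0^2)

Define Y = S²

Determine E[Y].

E[S²] = Var(S) + (E[S])² = 4 + 1 = 5

5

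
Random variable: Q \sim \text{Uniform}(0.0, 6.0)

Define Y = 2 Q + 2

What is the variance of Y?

For Y = aQ + b: Var(Y) = a² * Var(Q)
Var(Q) = (6 - 0)^2/12 = 3
Var(Y) = 2² * 3 = 4 * 3 = 12

12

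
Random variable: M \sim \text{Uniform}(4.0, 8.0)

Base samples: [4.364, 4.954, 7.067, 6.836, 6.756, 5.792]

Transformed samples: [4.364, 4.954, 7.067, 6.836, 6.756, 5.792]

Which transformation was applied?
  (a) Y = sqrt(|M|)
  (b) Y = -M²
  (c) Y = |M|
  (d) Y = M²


Checking option (c) Y = |M|:
  M = 4.364 -> Y = 4.364 ✓
  M = 4.954 -> Y = 4.954 ✓
  M = 7.067 -> Y = 7.067 ✓
All samples match this transformation.

(c) |M|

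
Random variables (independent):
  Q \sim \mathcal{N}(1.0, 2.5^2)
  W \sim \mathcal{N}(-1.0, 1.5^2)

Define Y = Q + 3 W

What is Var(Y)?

For independent RVs: Var(aX + bY) = a²Var(X) + b²Var(Y)
Var(Q) = 6.25
Var(W) = 2.25
Var(Y) = 1²*6.25 + 3²*2.25
= 1*6.25 + 9*2.25 = 26.5

26.5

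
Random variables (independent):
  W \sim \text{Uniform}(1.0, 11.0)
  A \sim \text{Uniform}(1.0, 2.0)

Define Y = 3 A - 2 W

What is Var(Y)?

For independent RVs: Var(aX + bY) = a²Var(X) + b²Var(Y)
Var(W) = 8.3333333
Var(A) = 0.083333333
Var(Y) = (-2)²*8.3333333 + 3²*0.083333333
= 4*8.3333333 + 9*0.083333333 = 34.083333

34.083333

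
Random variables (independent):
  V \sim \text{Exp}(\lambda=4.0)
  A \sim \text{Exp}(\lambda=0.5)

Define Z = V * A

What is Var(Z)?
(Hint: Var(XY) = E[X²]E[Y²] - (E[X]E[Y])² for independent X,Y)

Var(XY) = E[X²]E[Y²] - (E[X]E[Y])²
E[V] = 0.25, Var(V) = 0.0625
E[A] = 2, Var(A) = 4
E[V²] = 0.0625 + 0.25² = 0.125
E[A²] = 4 + 2² = 8
Var(Z) = 0.125*8 - (0.25*2)²
= 1 - 0.25 = 0.75

0.75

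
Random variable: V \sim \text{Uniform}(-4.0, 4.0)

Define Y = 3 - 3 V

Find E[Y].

For Y = -3V + 3:
E[Y] = -3 * E[V] + 3
E[V] = (-4 + 4)/2 = 0
E[Y] = -3 * 0 + 3 = 3

3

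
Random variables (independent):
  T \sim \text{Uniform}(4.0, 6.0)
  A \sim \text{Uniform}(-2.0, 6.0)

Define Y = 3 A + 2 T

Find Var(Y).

For independent RVs: Var(aX + bY) = a²Var(X) + b²Var(Y)
Var(T) = 0.33333333
Var(A) = 5.3333333
Var(Y) = 2²*0.33333333 + 3²*5.3333333
= 4*0.33333333 + 9*5.3333333 = 49.333333

49.333333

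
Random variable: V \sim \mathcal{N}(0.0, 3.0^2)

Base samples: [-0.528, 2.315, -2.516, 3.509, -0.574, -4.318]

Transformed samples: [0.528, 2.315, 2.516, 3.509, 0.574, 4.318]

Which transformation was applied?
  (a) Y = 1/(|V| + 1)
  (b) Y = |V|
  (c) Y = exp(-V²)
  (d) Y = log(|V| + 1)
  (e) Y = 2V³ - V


Checking option (b) Y = |V|:
  V = -0.528 -> Y = 0.528 ✓
  V = 2.315 -> Y = 2.315 ✓
  V = -2.516 -> Y = 2.516 ✓
All samples match this transformation.

(b) |V|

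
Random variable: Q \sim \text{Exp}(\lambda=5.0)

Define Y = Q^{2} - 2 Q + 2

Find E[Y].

E[Y] = 1*E[Q²] - 2*E[Q] + 2
E[Q] = 0.2
E[Q²] = Var(Q) + (E[Q])² = 0.04 + 0.04 = 0.08
E[Y] = 1*0.08 - 2*0.2 + 2 = 1.68

1.68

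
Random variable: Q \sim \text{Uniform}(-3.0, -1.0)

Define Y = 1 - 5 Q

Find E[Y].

For Y = -5Q + 1:
E[Y] = -5 * E[Q] + 1
E[Q] = (-3 - 1)/2 = -2
E[Y] = -5 * (-2) + 1 = 11

11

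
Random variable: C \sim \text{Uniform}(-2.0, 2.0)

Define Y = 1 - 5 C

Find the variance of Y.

For Y = aC + b: Var(Y) = a² * Var(C)
Var(C) = (2 + 2)^2/12 = 1.3333333
Var(Y) = (-5)² * 1.3333333 = 25 * 1.3333333 = 33.333333

33.333333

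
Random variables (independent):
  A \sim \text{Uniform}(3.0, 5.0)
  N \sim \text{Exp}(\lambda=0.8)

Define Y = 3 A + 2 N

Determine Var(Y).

For independent RVs: Var(aX + bY) = a²Var(X) + b²Var(Y)
Var(A) = 0.33333333
Var(N) = 1.5625
Var(Y) = 3²*0.33333333 + 2²*1.5625
= 9*0.33333333 + 4*1.5625 = 9.25

9.25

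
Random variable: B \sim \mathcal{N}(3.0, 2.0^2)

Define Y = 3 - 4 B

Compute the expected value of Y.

For Y = -4B + 3:
E[Y] = -4 * E[B] + 3
E[B] = 3.0 = 3
E[Y] = -4 * 3 + 3 = -9

-9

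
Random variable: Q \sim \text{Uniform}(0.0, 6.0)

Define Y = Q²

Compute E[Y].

E[Q²] = Var(Q) + (E[Q])² = 3 + 9 = 12

12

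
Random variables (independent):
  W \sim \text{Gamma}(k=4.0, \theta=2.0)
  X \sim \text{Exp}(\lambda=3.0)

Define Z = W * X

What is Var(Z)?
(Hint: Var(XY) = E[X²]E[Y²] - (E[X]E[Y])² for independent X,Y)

Var(XY) = E[X²]E[Y²] - (E[X]E[Y])²
E[W] = 8, Var(W) = 16
E[X] = 0.33333333, Var(X) = 0.11111111
E[W²] = 16 + 8² = 80
E[X²] = 0.11111111 + 0.33333333² = 0.22222222
Var(Z) = 80*0.22222222 - (8*0.33333333)²
= 17.777778 - 7.1111111 = 10.666667

10.666667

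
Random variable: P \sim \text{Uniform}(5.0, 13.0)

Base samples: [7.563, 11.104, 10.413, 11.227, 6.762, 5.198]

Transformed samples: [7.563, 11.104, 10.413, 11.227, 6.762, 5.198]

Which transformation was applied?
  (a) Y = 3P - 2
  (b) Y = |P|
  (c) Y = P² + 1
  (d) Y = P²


Checking option (b) Y = |P|:
  P = 7.563 -> Y = 7.563 ✓
  P = 11.104 -> Y = 11.104 ✓
  P = 10.413 -> Y = 10.413 ✓
All samples match this transformation.

(b) |P|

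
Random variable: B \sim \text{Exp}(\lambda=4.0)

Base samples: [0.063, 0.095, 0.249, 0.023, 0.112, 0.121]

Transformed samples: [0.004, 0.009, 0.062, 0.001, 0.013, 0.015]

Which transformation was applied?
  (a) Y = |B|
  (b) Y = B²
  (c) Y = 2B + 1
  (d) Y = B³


Checking option (b) Y = B²:
  B = 0.063 -> Y = 0.004 ✓
  B = 0.095 -> Y = 0.009 ✓
  B = 0.249 -> Y = 0.062 ✓
All samples match this transformation.

(b) B²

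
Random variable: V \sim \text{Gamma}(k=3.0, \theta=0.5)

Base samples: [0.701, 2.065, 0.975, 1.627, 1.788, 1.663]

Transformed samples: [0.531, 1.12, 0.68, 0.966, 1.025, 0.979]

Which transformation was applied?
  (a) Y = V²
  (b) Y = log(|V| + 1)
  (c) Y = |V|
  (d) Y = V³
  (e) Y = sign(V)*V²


Checking option (b) Y = log(|V| + 1):
  V = 0.701 -> Y = 0.531 ✓
  V = 2.065 -> Y = 1.12 ✓
  V = 0.975 -> Y = 0.68 ✓
All samples match this transformation.

(b) log(|V| + 1)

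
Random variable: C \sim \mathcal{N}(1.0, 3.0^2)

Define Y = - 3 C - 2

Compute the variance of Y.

For Y = aC + b: Var(Y) = a² * Var(C)
Var(C) = 3.0^2 = 9
Var(Y) = (-3)² * 9 = 9 * 9 = 81

81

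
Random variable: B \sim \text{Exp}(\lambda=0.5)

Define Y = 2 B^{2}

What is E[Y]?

E[Y] = 2*E[B²]
E[B] = 2
E[B²] = Var(B) + (E[B])² = 4 + 4 = 8
E[Y] = 2*8 = 16

16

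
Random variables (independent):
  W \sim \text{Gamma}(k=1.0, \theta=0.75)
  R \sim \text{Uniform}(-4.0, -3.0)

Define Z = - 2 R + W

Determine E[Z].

E[Z] = 1*E[W] - 2*E[R]
E[W] = 0.75
E[R] = -3.5
E[Z] = 1*0.75 - 2*(-3.5) = 7.75

7.75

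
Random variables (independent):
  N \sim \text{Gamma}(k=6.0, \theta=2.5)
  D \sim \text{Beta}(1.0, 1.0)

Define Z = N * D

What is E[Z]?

For independent RVs: E[XY] = E[X]*E[Y]
E[N] = 15
E[D] = 0.5
E[Z] = 15 * 0.5 = 7.5

7.5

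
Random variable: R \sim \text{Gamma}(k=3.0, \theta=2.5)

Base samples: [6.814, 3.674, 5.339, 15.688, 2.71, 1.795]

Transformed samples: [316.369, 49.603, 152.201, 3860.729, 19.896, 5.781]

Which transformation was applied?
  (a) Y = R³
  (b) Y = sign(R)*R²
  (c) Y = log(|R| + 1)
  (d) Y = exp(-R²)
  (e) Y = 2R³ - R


Checking option (a) Y = R³:
  R = 6.814 -> Y = 316.369 ✓
  R = 3.674 -> Y = 49.603 ✓
  R = 5.339 -> Y = 152.201 ✓
All samples match this transformation.

(a) R³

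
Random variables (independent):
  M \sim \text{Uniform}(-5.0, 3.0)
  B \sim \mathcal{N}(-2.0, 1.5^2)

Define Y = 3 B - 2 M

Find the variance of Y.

For independent RVs: Var(aX + bY) = a²Var(X) + b²Var(Y)
Var(M) = 5.3333333
Var(B) = 2.25
Var(Y) = (-2)²*5.3333333 + 3²*2.25
= 4*5.3333333 + 9*2.25 = 41.583333

41.583333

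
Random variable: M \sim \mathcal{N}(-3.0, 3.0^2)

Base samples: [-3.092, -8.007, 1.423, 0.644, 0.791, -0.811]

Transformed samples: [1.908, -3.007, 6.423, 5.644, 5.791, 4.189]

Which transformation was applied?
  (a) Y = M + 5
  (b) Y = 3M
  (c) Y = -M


Checking option (a) Y = M + 5:
  M = -3.092 -> Y = 1.908 ✓
  M = -8.007 -> Y = -3.007 ✓
  M = 1.423 -> Y = 6.423 ✓
All samples match this transformation.

(a) M + 5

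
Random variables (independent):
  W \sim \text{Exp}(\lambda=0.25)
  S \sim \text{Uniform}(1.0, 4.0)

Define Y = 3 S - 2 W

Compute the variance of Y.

For independent RVs: Var(aX + bY) = a²Var(X) + b²Var(Y)
Var(W) = 16
Var(S) = 0.75
Var(Y) = (-2)²*16 + 3²*0.75
= 4*16 + 9*0.75 = 70.75

70.75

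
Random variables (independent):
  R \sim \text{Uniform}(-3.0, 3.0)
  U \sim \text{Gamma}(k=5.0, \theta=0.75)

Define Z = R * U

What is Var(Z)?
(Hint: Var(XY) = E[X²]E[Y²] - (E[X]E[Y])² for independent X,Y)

Var(XY) = E[X²]E[Y²] - (E[X]E[Y])²
E[R] = 0, Var(R) = 3
E[U] = 3.75, Var(U) = 2.8125
E[R²] = 3 + 0² = 3
E[U²] = 2.8125 + 3.75² = 16.875
Var(Z) = 3*16.875 - (0*3.75)²
= 50.625 - 0 = 50.625

50.625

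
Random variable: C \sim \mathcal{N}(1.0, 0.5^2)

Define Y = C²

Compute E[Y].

Using E[X²] = Var(X) + (E[X])²:
E[C] = 1
Var(C) = 0.5^2 = 0.25
E[C²] = 0.25 + 1² = 0.25 + 1 = 1.25

1.25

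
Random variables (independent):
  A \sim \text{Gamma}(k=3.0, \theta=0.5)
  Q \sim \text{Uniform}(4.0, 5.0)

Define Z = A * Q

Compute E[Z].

For independent RVs: E[XY] = E[X]*E[Y]
E[A] = 1.5
E[Q] = 4.5
E[Z] = 1.5 * 4.5 = 6.75

6.75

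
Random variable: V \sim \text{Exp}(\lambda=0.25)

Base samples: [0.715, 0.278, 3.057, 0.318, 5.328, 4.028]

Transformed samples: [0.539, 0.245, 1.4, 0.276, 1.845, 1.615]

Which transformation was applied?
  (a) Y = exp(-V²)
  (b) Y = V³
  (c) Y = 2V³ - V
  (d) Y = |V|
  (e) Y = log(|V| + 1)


Checking option (e) Y = log(|V| + 1):
  V = 0.715 -> Y = 0.539 ✓
  V = 0.278 -> Y = 0.245 ✓
  V = 3.057 -> Y = 1.4 ✓
All samples match this transformation.

(e) log(|V| + 1)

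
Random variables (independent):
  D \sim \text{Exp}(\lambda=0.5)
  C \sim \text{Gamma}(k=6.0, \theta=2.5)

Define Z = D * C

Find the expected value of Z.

For independent RVs: E[XY] = E[X]*E[Y]
E[D] = 2
E[C] = 15
E[Z] = 2 * 15 = 30

30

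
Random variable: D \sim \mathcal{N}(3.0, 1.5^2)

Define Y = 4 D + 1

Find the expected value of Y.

For Y = 4D + 1:
E[Y] = 4 * E[D] + 1
E[D] = 3.0 = 3
E[Y] = 4 * 3 + 1 = 13

13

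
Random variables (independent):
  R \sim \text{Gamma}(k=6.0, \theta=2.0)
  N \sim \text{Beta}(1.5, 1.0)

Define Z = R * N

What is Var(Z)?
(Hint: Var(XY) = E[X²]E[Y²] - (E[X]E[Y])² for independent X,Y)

Var(XY) = E[X²]E[Y²] - (E[X]E[Y])²
E[R] = 12, Var(R) = 24
E[N] = 0.6, Var(N) = 0.068571429
E[R²] = 24 + 12² = 168
E[N²] = 0.068571429 + 0.6² = 0.42857143
Var(Z) = 168*0.42857143 - (12*0.6)²
= 72 - 51.84 = 20.16

20.16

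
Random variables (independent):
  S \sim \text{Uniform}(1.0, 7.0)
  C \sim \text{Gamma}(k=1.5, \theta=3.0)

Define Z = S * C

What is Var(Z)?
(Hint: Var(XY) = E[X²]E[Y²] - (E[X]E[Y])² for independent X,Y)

Var(XY) = E[X²]E[Y²] - (E[X]E[Y])²
E[S] = 4, Var(S) = 3
E[C] = 4.5, Var(C) = 13.5
E[S²] = 3 + 4² = 19
E[C²] = 13.5 + 4.5² = 33.75
Var(Z) = 19*33.75 - (4*4.5)²
= 641.25 - 324 = 317.25

317.25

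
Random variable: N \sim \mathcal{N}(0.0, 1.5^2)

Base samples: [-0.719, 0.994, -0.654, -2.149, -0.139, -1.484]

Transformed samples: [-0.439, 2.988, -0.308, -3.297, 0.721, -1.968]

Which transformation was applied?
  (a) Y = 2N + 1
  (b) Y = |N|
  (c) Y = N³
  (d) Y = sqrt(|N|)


Checking option (a) Y = 2N + 1:
  N = -0.719 -> Y = -0.439 ✓
  N = 0.994 -> Y = 2.988 ✓
  N = -0.654 -> Y = -0.308 ✓
All samples match this transformation.

(a) 2N + 1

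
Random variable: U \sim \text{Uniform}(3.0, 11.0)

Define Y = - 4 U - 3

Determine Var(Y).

For Y = aU + b: Var(Y) = a² * Var(U)
Var(U) = (11 - 3)^2/12 = 5.3333333
Var(Y) = (-4)² * 5.3333333 = 16 * 5.3333333 = 85.333333

85.333333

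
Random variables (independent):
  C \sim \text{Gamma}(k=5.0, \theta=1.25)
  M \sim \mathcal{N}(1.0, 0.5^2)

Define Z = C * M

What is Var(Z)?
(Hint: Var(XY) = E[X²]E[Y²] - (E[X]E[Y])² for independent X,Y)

Var(XY) = E[X²]E[Y²] - (E[X]E[Y])²
E[C] = 6.25, Var(C) = 7.8125
E[M] = 1, Var(M) = 0.25
E[C²] = 7.8125 + 6.25² = 46.875
E[M²] = 0.25 + 1² = 1.25
Var(Z) = 46.875*1.25 - (6.25*1)²
= 58.59375 - 39.0625 = 19.53125

19.53125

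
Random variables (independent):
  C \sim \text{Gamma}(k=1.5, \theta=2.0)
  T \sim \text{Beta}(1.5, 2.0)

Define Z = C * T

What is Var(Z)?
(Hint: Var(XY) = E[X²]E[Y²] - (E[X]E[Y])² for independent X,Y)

Var(XY) = E[X²]E[Y²] - (E[X]E[Y])²
E[C] = 3, Var(C) = 6
E[T] = 0.42857143, Var(T) = 0.054421769
E[C²] = 6 + 3² = 15
E[T²] = 0.054421769 + 0.42857143² = 0.23809524
Var(Z) = 15*0.23809524 - (3*0.42857143)²
= 3.5714286 - 1.6530612 = 1.9183673

1.9183673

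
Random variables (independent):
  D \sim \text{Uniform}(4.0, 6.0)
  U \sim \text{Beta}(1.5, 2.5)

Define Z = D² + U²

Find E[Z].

E[Z] = E[D²] + E[U²]
E[D²] = Var(D) + E[D]² = 0.33333333 + 25 = 25.333333
E[U²] = Var(U) + E[U]² = 0.046875 + 0.140625 = 0.1875
E[Z] = 25.333333 + 0.1875 = 25.520833

25.520833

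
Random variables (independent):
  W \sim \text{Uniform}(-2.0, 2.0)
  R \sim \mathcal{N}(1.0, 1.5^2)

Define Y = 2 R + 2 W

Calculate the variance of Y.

For independent RVs: Var(aX + bY) = a²Var(X) + b²Var(Y)
Var(W) = 1.3333333
Var(R) = 2.25
Var(Y) = 2²*1.3333333 + 2²*2.25
= 4*1.3333333 + 4*2.25 = 14.333333

14.333333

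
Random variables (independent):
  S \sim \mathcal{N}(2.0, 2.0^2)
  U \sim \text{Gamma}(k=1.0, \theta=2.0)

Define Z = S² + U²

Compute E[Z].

E[Z] = E[S²] + E[U²]
E[S²] = Var(S) + E[S]² = 4 + 4 = 8
E[U²] = Var(U) + E[U]² = 4 + 4 = 8
E[Z] = 8 + 8 = 16

16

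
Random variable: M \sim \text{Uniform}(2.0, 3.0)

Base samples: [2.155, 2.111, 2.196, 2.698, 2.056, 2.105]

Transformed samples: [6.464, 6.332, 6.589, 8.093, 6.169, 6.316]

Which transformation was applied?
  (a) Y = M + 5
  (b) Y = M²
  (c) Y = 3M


Checking option (c) Y = 3M:
  M = 2.155 -> Y = 6.464 ✓
  M = 2.111 -> Y = 6.332 ✓
  M = 2.196 -> Y = 6.589 ✓
All samples match this transformation.

(c) 3M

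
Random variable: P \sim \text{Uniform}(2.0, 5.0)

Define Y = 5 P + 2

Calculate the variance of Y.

For Y = aP + b: Var(Y) = a² * Var(P)
Var(P) = (5 - 2)^2/12 = 0.75
Var(Y) = 5² * 0.75 = 25 * 0.75 = 18.75

18.75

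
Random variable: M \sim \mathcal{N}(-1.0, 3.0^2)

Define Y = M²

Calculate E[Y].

Using E[X²] = Var(X) + (E[X])²:
E[M] = -1
Var(M) = 3.0^2 = 9
E[M²] = 9 + (-1)² = 9 + 1 = 10

10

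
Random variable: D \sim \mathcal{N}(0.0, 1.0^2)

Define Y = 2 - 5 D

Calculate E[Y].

For Y = -5D + 2:
E[Y] = -5 * E[D] + 2
E[D] = 0.0 = 0
E[Y] = -5 * 0 + 2 = 2

2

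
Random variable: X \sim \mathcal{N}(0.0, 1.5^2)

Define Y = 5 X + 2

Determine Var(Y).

For Y = aX + b: Var(Y) = a² * Var(X)
Var(X) = 1.5^2 = 2.25
Var(Y) = 5² * 2.25 = 25 * 2.25 = 56.25

56.25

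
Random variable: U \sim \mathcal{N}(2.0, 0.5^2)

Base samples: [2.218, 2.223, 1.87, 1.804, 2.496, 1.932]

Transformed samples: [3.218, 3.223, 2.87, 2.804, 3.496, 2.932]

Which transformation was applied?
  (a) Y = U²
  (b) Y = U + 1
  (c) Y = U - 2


Checking option (b) Y = U + 1:
  U = 2.218 -> Y = 3.218 ✓
  U = 2.223 -> Y = 3.223 ✓
  U = 1.87 -> Y = 2.87 ✓
All samples match this transformation.

(b) U + 1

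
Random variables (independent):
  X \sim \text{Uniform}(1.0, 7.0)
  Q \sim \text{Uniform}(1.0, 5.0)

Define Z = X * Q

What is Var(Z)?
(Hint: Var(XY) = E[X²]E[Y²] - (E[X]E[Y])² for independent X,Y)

Var(XY) = E[X²]E[Y²] - (E[X]E[Y])²
E[X] = 4, Var(X) = 3
E[Q] = 3, Var(Q) = 1.3333333
E[X²] = 3 + 4² = 19
E[Q²] = 1.3333333 + 3² = 10.333333
Var(Z) = 19*10.333333 - (4*3)²
= 196.33333 - 144 = 52.333333

52.333333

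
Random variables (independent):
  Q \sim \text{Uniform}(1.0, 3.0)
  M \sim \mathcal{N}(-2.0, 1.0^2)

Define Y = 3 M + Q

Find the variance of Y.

For independent RVs: Var(aX + bY) = a²Var(X) + b²Var(Y)
Var(Q) = 0.33333333
Var(M) = 1
Var(Y) = 1²*0.33333333 + 3²*1
= 1*0.33333333 + 9*1 = 9.3333333

9.3333333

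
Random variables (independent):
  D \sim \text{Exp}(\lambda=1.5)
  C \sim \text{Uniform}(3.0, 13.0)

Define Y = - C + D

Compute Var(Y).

For independent RVs: Var(aX + bY) = a²Var(X) + b²Var(Y)
Var(D) = 0.44444444
Var(C) = 8.3333333
Var(Y) = 1²*0.44444444 + (-1)²*8.3333333
= 1*0.44444444 + 1*8.3333333 = 8.7777778

8.7777778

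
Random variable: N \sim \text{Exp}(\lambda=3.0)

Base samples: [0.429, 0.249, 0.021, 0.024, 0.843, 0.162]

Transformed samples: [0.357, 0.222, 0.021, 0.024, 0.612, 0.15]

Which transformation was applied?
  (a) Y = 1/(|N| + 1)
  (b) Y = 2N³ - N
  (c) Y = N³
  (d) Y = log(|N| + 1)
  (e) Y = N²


Checking option (d) Y = log(|N| + 1):
  N = 0.429 -> Y = 0.357 ✓
  N = 0.249 -> Y = 0.222 ✓
  N = 0.021 -> Y = 0.021 ✓
All samples match this transformation.

(d) log(|N| + 1)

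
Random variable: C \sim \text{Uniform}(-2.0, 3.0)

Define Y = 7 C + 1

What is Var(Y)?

For Y = aC + b: Var(Y) = a² * Var(C)
Var(C) = (3 + 2)^2/12 = 2.0833333
Var(Y) = 7² * 2.0833333 = 49 * 2.0833333 = 102.08333

102.08333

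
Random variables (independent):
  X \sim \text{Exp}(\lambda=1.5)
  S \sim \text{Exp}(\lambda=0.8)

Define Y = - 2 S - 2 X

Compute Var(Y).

For independent RVs: Var(aX + bY) = a²Var(X) + b²Var(Y)
Var(X) = 0.44444444
Var(S) = 1.5625
Var(Y) = (-2)²*0.44444444 + (-2)²*1.5625
= 4*0.44444444 + 4*1.5625 = 8.0277778

8.0277778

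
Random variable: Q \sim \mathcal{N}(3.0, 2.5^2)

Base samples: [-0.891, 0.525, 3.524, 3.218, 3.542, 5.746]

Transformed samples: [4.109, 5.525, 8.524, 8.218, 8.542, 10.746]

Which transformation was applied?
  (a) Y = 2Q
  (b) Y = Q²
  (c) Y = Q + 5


Checking option (c) Y = Q + 5:
  Q = -0.891 -> Y = 4.109 ✓
  Q = 0.525 -> Y = 5.525 ✓
  Q = 3.524 -> Y = 8.524 ✓
All samples match this transformation.

(c) Q + 5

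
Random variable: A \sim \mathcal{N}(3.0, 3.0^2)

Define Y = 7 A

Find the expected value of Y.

For Y = 7A:
E[Y] = 7 * E[A]
E[A] = 3.0 = 3
E[Y] = 7 * 3 = 21

21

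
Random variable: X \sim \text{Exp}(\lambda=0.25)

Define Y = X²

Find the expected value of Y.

E[X²] = Var(X) + (E[X])² = 16 + 16 = 32

32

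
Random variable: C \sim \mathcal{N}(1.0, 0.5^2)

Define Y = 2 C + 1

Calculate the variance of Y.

For Y = aC + b: Var(Y) = a² * Var(C)
Var(C) = 0.5^2 = 0.25
Var(Y) = 2² * 0.25 = 4 * 0.25 = 1

1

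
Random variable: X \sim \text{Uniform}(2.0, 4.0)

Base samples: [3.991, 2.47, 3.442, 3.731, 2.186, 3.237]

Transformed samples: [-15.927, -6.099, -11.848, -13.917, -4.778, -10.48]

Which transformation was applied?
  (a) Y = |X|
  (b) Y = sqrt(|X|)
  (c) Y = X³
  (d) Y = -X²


Checking option (d) Y = -X²:
  X = 3.991 -> Y = -15.927 ✓
  X = 2.47 -> Y = -6.099 ✓
  X = 3.442 -> Y = -11.848 ✓
All samples match this transformation.

(d) -X²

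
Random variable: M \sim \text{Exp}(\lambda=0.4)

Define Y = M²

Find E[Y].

Using E[X²] = Var(X) + (E[X])²:
E[M] = 2.5
Var(M) = 1/0.4^2 = 6.25
E[M²] = 6.25 + 2.5² = 6.25 + 6.25 = 12.5

12.5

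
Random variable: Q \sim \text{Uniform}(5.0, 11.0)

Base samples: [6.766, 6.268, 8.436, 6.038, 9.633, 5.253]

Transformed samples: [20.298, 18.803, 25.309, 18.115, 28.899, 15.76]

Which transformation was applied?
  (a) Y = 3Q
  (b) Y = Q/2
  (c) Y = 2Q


Checking option (a) Y = 3Q:
  Q = 6.766 -> Y = 20.298 ✓
  Q = 6.268 -> Y = 18.803 ✓
  Q = 8.436 -> Y = 25.309 ✓
All samples match this transformation.

(a) 3Q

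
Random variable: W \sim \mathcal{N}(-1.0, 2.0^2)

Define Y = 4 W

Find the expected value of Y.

For Y = 4W:
E[Y] = 4 * E[W]
E[W] = -1.0 = -1
E[Y] = 4 * (-1) = -4

-4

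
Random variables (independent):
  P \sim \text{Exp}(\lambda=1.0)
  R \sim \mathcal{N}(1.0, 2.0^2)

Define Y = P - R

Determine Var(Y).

For independent RVs: Var(aX + bY) = a²Var(X) + b²Var(Y)
Var(P) = 1
Var(R) = 4
Var(Y) = 1²*1 + (-1)²*4
= 1*1 + 1*4 = 5

5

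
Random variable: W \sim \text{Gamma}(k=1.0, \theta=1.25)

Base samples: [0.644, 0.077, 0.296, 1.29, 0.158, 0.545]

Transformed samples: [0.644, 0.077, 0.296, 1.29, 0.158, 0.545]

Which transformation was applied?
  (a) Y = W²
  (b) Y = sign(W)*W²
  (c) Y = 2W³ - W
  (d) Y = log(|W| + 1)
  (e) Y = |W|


Checking option (e) Y = |W|:
  W = 0.644 -> Y = 0.644 ✓
  W = 0.077 -> Y = 0.077 ✓
  W = 0.296 -> Y = 0.296 ✓
All samples match this transformation.

(e) |W|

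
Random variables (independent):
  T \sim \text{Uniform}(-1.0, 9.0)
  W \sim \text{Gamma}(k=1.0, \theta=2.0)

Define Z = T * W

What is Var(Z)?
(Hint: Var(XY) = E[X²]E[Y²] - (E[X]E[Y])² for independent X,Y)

Var(XY) = E[X²]E[Y²] - (E[X]E[Y])²
E[T] = 4, Var(T) = 8.3333333
E[W] = 2, Var(W) = 4
E[T²] = 8.3333333 + 4² = 24.333333
E[W²] = 4 + 2² = 8
Var(Z) = 24.333333*8 - (4*2)²
= 194.66667 - 64 = 130.66667

130.66667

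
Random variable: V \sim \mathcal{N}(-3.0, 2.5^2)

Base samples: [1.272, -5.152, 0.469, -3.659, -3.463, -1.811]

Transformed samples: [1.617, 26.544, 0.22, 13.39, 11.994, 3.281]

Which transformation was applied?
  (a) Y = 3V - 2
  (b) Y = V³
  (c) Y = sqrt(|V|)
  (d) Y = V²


Checking option (d) Y = V²:
  V = 1.272 -> Y = 1.617 ✓
  V = -5.152 -> Y = 26.544 ✓
  V = 0.469 -> Y = 0.22 ✓
All samples match this transformation.

(d) V²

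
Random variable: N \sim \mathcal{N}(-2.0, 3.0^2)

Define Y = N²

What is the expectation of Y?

Using E[X²] = Var(X) + (E[X])²:
E[N] = -2
Var(N) = 3.0^2 = 9
E[N²] = 9 + (-2)² = 9 + 4 = 13

13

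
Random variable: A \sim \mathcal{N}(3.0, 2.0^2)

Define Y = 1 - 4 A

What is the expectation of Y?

For Y = -4A + 1:
E[Y] = -4 * E[A] + 1
E[A] = 3.0 = 3
E[Y] = -4 * 3 + 1 = -11

-11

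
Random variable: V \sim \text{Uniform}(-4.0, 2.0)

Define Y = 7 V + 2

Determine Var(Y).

For Y = aV + b: Var(Y) = a² * Var(V)
Var(V) = (2 + 4)^2/12 = 3
Var(Y) = 7² * 3 = 49 * 3 = 147

147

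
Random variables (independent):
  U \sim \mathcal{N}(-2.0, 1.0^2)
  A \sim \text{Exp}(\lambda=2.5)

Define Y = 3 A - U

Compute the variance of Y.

For independent RVs: Var(aX + bY) = a²Var(X) + b²Var(Y)
Var(U) = 1
Var(A) = 0.16
Var(Y) = (-1)²*1 + 3²*0.16
= 1*1 + 9*0.16 = 2.44

2.44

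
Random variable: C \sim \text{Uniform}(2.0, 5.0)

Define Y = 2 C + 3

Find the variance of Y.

For Y = aC + b: Var(Y) = a² * Var(C)
Var(C) = (5 - 2)^2/12 = 0.75
Var(Y) = 2² * 0.75 = 4 * 0.75 = 3

3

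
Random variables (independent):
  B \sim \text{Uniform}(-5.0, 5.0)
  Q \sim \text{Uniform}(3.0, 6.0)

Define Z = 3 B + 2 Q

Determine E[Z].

E[Z] = 3*E[B] + 2*E[Q]
E[B] = 0
E[Q] = 4.5
E[Z] = 3*0 + 2*4.5 = 9

9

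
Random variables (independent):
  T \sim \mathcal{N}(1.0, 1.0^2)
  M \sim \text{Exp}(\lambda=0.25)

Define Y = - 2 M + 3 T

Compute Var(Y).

For independent RVs: Var(aX + bY) = a²Var(X) + b²Var(Y)
Var(T) = 1
Var(M) = 16
Var(Y) = 3²*1 + (-2)²*16
= 9*1 + 4*16 = 73

73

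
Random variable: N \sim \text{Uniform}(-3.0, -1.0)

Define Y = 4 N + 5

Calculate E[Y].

For Y = 4N + 5:
E[Y] = 4 * E[N] + 5
E[N] = (-3 - 1)/2 = -2
E[Y] = 4 * (-2) + 5 = -3

-3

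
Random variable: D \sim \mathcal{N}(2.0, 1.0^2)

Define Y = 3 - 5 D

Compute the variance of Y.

For Y = aD + b: Var(Y) = a² * Var(D)
Var(D) = 1.0^2 = 1
Var(Y) = (-5)² * 1 = 25 * 1 = 25

25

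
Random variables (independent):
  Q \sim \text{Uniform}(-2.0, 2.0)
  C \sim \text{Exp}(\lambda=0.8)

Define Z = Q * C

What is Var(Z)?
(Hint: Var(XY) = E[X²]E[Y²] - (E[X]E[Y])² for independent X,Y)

Var(XY) = E[X²]E[Y²] - (E[X]E[Y])²
E[Q] = 0, Var(Q) = 1.3333333
E[C] = 1.25, Var(C) = 1.5625
E[Q²] = 1.3333333 + 0² = 1.3333333
E[C²] = 1.5625 + 1.25² = 3.125
Var(Z) = 1.3333333*3.125 - (0*1.25)²
= 4.1666667 - 0 = 4.1666667

4.1666667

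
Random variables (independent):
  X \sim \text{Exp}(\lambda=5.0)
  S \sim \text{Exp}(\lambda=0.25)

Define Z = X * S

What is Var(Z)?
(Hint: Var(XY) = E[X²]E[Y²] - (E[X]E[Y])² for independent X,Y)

Var(XY) = E[X²]E[Y²] - (E[X]E[Y])²
E[X] = 0.2, Var(X) = 0.04
E[S] = 4, Var(S) = 16
E[X²] = 0.04 + 0.2² = 0.08
E[S²] = 16 + 4² = 32
Var(Z) = 0.08*32 - (0.2*4)²
= 2.56 - 0.64 = 1.92

1.92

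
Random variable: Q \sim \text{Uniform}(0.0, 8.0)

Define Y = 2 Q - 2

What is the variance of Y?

For Y = aQ + b: Var(Y) = a² * Var(Q)
Var(Q) = (8 - 0)^2/12 = 5.3333333
Var(Y) = 2² * 5.3333333 = 4 * 5.3333333 = 21.333333

21.333333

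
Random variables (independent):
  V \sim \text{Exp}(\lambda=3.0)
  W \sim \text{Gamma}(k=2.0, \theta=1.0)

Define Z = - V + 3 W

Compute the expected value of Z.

E[Z] = -1*E[V] + 3*E[W]
E[V] = 0.33333333
E[W] = 2
E[Z] = -1*0.33333333 + 3*2 = 5.6666667

5.6666667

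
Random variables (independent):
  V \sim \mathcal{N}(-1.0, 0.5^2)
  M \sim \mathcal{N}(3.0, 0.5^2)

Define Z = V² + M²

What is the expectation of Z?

E[Z] = E[V²] + E[M²]
E[V²] = Var(V) + E[V]² = 0.25 + 1 = 1.25
E[M²] = Var(M) + E[M]² = 0.25 + 9 = 9.25
E[Z] = 1.25 + 9.25 = 10.5

10.5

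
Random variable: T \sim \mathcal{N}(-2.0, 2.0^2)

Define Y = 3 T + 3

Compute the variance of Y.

For Y = aT + b: Var(Y) = a² * Var(T)
Var(T) = 2.0^2 = 4
Var(Y) = 3² * 4 = 9 * 4 = 36

36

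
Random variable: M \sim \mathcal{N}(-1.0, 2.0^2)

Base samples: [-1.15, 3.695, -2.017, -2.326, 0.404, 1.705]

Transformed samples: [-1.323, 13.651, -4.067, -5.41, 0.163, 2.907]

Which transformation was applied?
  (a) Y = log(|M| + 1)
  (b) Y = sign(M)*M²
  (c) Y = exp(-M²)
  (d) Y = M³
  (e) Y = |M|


Checking option (b) Y = sign(M)*M²:
  M = -1.15 -> Y = -1.323 ✓
  M = 3.695 -> Y = 13.651 ✓
  M = -2.017 -> Y = -4.067 ✓
All samples match this transformation.

(b) sign(M)*M²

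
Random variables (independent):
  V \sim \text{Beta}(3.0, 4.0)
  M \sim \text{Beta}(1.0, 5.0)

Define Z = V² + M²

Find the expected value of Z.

E[Z] = E[V²] + E[M²]
E[V²] = Var(V) + E[V]² = 0.030612245 + 0.18367347 = 0.21428571
E[M²] = Var(M) + E[M]² = 0.01984127 + 0.027777778 = 0.047619048
E[Z] = 0.21428571 + 0.047619048 = 0.26190476

0.26190476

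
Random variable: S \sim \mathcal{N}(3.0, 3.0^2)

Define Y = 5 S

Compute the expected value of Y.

For Y = 5S:
E[Y] = 5 * E[S]
E[S] = 3.0 = 3
E[Y] = 5 * 3 = 15

15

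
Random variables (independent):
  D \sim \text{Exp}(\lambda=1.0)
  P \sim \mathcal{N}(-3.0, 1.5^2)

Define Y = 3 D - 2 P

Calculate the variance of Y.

For independent RVs: Var(aX + bY) = a²Var(X) + b²Var(Y)
Var(D) = 1
Var(P) = 2.25
Var(Y) = 3²*1 + (-2)²*2.25
= 9*1 + 4*2.25 = 18

18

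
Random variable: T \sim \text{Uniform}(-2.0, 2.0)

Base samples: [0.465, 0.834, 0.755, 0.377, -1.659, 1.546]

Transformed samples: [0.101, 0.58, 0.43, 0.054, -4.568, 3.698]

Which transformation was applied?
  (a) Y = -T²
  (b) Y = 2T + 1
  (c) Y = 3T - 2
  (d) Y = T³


Checking option (d) Y = T³:
  T = 0.465 -> Y = 0.101 ✓
  T = 0.834 -> Y = 0.58 ✓
  T = 0.755 -> Y = 0.43 ✓
All samples match this transformation.

(d) T³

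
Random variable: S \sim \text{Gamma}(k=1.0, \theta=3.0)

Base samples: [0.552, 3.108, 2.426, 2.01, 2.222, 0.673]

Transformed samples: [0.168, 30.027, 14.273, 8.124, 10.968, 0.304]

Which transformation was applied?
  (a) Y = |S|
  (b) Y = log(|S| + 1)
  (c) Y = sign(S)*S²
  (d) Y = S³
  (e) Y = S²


Checking option (d) Y = S³:
  S = 0.552 -> Y = 0.168 ✓
  S = 3.108 -> Y = 30.027 ✓
  S = 2.426 -> Y = 14.273 ✓
All samples match this transformation.

(d) S³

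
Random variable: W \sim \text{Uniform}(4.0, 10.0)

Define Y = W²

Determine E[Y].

Using E[X²] = Var(X) + (E[X])²:
E[W] = 7
Var(W) = (10 - 4)^2/12 = 3
E[W²] = 3 + 7² = 3 + 49 = 52

52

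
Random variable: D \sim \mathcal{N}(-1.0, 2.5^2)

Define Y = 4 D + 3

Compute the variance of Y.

For Y = aD + b: Var(Y) = a² * Var(D)
Var(D) = 2.5^2 = 6.25
Var(Y) = 4² * 6.25 = 16 * 6.25 = 100

100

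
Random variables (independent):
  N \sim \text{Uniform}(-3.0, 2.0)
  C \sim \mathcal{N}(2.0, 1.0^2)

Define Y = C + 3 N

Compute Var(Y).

For independent RVs: Var(aX + bY) = a²Var(X) + b²Var(Y)
Var(N) = 2.0833333
Var(C) = 1
Var(Y) = 3²*2.0833333 + 1²*1
= 9*2.0833333 + 1*1 = 19.75

19.75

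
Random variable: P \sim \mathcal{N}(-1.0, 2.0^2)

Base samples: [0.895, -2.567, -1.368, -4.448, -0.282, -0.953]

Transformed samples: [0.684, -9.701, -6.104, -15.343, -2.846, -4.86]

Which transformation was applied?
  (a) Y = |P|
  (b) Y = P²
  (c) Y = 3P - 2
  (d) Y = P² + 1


Checking option (c) Y = 3P - 2:
  P = 0.895 -> Y = 0.684 ✓
  P = -2.567 -> Y = -9.701 ✓
  P = -1.368 -> Y = -6.104 ✓
All samples match this transformation.

(c) 3P - 2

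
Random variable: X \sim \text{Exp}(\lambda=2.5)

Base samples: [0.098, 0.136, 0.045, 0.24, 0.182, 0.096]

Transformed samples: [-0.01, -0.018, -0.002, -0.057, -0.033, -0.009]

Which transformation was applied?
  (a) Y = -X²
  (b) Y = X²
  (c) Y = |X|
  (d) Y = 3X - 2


Checking option (a) Y = -X²:
  X = 0.098 -> Y = -0.01 ✓
  X = 0.136 -> Y = -0.018 ✓
  X = 0.045 -> Y = -0.002 ✓
All samples match this transformation.

(a) -X²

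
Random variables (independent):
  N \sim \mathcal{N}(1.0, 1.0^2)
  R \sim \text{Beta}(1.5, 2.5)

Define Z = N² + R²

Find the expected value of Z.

E[Z] = E[N²] + E[R²]
E[N²] = Var(N) + E[N]² = 1 + 1 = 2
E[R²] = Var(R) + E[R]² = 0.046875 + 0.140625 = 0.1875
E[Z] = 2 + 0.1875 = 2.1875

2.1875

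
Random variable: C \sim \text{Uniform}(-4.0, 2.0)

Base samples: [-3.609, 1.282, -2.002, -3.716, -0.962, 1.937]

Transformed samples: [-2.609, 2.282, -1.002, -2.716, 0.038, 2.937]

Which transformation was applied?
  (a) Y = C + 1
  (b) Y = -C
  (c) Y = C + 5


Checking option (a) Y = C + 1:
  C = -3.609 -> Y = -2.609 ✓
  C = 1.282 -> Y = 2.282 ✓
  C = -2.002 -> Y = -1.002 ✓
All samples match this transformation.

(a) C + 1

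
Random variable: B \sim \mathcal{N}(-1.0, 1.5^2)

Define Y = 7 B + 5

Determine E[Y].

For Y = 7B + 5:
E[Y] = 7 * E[B] + 5
E[B] = -1.0 = -1
E[Y] = 7 * (-1) + 5 = -2

-2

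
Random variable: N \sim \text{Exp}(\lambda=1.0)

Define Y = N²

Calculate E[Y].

E[N²] = Var(N) + (E[N])² = 1 + 1 = 2

2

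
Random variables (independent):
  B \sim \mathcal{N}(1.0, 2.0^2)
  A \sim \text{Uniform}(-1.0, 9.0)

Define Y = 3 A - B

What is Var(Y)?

For independent RVs: Var(aX + bY) = a²Var(X) + b²Var(Y)
Var(B) = 4
Var(A) = 8.3333333
Var(Y) = (-1)²*4 + 3²*8.3333333
= 1*4 + 9*8.3333333 = 79

79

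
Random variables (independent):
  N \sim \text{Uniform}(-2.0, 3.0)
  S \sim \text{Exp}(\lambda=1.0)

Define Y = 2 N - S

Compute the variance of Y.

For independent RVs: Var(aX + bY) = a²Var(X) + b²Var(Y)
Var(N) = 2.0833333
Var(S) = 1
Var(Y) = 2²*2.0833333 + (-1)²*1
= 4*2.0833333 + 1*1 = 9.3333333

9.3333333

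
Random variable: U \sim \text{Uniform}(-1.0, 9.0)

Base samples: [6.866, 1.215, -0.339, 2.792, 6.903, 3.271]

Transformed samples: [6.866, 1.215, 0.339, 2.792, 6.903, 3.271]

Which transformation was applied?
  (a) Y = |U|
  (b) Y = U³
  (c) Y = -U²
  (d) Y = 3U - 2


Checking option (a) Y = |U|:
  U = 6.866 -> Y = 6.866 ✓
  U = 1.215 -> Y = 1.215 ✓
  U = -0.339 -> Y = 0.339 ✓
All samples match this transformation.

(a) |U|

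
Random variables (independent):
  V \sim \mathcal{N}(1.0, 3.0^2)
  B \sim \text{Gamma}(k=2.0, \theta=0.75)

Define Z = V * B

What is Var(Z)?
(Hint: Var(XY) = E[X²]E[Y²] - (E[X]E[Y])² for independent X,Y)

Var(XY) = E[X²]E[Y²] - (E[X]E[Y])²
E[V] = 1, Var(V) = 9
E[B] = 1.5, Var(B) = 1.125
E[V²] = 9 + 1² = 10
E[B²] = 1.125 + 1.5² = 3.375
Var(Z) = 10*3.375 - (1*1.5)²
= 33.75 - 2.25 = 31.5

31.5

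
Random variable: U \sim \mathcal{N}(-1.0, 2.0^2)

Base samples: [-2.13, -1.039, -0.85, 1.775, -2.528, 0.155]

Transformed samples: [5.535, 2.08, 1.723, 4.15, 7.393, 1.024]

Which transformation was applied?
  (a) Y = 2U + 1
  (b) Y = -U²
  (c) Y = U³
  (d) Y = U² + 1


Checking option (d) Y = U² + 1:
  U = -2.13 -> Y = 5.535 ✓
  U = -1.039 -> Y = 2.08 ✓
  U = -0.85 -> Y = 1.723 ✓
All samples match this transformation.

(d) U² + 1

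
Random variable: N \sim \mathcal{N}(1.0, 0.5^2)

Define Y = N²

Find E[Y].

E[N²] = Var(N) + (E[N])² = 0.25 + 1 = 1.25

1.25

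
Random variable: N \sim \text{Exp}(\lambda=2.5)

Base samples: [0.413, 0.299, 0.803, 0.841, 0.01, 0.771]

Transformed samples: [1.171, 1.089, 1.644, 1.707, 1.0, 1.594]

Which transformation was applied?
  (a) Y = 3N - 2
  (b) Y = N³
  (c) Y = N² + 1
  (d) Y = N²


Checking option (c) Y = N² + 1:
  N = 0.413 -> Y = 1.171 ✓
  N = 0.299 -> Y = 1.089 ✓
  N = 0.803 -> Y = 1.644 ✓
All samples match this transformation.

(c) N² + 1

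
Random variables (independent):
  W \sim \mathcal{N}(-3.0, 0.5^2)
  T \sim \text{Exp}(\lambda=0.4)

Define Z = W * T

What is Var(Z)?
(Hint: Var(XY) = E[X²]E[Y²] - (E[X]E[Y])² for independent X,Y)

Var(XY) = E[X²]E[Y²] - (E[X]E[Y])²
E[W] = -3, Var(W) = 0.25
E[T] = 2.5, Var(T) = 6.25
E[W²] = 0.25 + (-3)² = 9.25
E[T²] = 6.25 + 2.5² = 12.5
Var(Z) = 9.25*12.5 - (-3*2.5)²
= 115.625 - 56.25 = 59.375

59.375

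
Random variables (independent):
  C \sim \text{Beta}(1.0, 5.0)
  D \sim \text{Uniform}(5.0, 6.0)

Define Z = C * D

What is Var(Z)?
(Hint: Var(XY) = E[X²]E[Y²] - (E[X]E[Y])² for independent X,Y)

Var(XY) = E[X²]E[Y²] - (E[X]E[Y])²
E[C] = 0.16666667, Var(C) = 0.01984127
E[D] = 5.5, Var(D) = 0.083333333
E[C²] = 0.01984127 + 0.16666667² = 0.047619048
E[D²] = 0.083333333 + 5.5² = 30.333333
Var(Z) = 0.047619048*30.333333 - (0.16666667*5.5)²
= 1.4444444 - 0.84027778 = 0.60416667

0.60416667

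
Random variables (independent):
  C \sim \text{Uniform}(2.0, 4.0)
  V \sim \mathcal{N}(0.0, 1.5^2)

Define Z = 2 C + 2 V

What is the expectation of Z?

E[Z] = 2*E[C] + 2*E[V]
E[C] = 3
E[V] = 0
E[Z] = 2*3 + 2*0 = 6

6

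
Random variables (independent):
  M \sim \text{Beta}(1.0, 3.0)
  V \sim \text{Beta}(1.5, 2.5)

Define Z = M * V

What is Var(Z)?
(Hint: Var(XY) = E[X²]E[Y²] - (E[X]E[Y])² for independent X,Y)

Var(XY) = E[X²]E[Y²] - (E[X]E[Y])²
E[M] = 0.25, Var(M) = 0.0375
E[V] = 0.375, Var(V) = 0.046875
E[M²] = 0.0375 + 0.25² = 0.1
E[V²] = 0.046875 + 0.375² = 0.1875
Var(Z) = 0.1*0.1875 - (0.25*0.375)²
= 0.01875 - 0.0087890625 = 0.0099609375

0.0099609375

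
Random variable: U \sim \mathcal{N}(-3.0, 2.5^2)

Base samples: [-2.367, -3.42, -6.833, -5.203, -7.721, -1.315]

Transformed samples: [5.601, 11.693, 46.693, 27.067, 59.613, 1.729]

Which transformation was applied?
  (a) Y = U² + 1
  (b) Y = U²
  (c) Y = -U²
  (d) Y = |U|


Checking option (b) Y = U²:
  U = -2.367 -> Y = 5.601 ✓
  U = -3.42 -> Y = 11.693 ✓
  U = -6.833 -> Y = 46.693 ✓
All samples match this transformation.

(b) U²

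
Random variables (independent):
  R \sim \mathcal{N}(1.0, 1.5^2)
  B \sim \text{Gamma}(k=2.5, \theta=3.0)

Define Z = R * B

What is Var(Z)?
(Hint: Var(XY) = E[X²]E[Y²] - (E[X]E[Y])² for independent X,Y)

Var(XY) = E[X²]E[Y²] - (E[X]E[Y])²
E[R] = 1, Var(R) = 2.25
E[B] = 7.5, Var(B) = 22.5
E[R²] = 2.25 + 1² = 3.25
E[B²] = 22.5 + 7.5² = 78.75
Var(Z) = 3.25*78.75 - (1*7.5)²
= 255.9375 - 56.25 = 199.6875

199.6875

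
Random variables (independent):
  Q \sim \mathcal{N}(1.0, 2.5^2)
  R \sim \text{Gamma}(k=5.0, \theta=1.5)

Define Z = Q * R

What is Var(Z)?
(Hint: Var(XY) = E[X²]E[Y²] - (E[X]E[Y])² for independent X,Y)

Var(XY) = E[X²]E[Y²] - (E[X]E[Y])²
E[Q] = 1, Var(Q) = 6.25
E[R] = 7.5, Var(R) = 11.25
E[Q²] = 6.25 + 1² = 7.25
E[R²] = 11.25 + 7.5² = 67.5
Var(Z) = 7.25*67.5 - (1*7.5)²
= 489.375 - 56.25 = 433.125

433.125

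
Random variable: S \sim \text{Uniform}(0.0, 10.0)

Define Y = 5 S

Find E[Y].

For Y = 5S:
E[Y] = 5 * E[S]
E[S] = (0 + 10)/2 = 5
E[Y] = 5 * 5 = 25

25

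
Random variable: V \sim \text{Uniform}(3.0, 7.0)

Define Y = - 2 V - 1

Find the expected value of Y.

For Y = -2V - 1:
E[Y] = -2 * E[V] - 1
E[V] = (3 + 7)/2 = 5
E[Y] = -2 * 5 - 1 = -11

-11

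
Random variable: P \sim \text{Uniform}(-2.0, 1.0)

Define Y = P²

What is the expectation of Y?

E[P²] = Var(P) + (E[P])² = 0.75 + 0.25 = 1

1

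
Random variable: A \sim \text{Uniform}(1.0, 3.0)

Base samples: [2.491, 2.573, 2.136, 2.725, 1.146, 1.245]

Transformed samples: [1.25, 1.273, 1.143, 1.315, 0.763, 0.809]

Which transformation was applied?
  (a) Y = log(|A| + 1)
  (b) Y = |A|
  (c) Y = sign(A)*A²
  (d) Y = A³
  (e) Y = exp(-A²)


Checking option (a) Y = log(|A| + 1):
  A = 2.491 -> Y = 1.25 ✓
  A = 2.573 -> Y = 1.273 ✓
  A = 2.136 -> Y = 1.143 ✓
All samples match this transformation.

(a) log(|A| + 1)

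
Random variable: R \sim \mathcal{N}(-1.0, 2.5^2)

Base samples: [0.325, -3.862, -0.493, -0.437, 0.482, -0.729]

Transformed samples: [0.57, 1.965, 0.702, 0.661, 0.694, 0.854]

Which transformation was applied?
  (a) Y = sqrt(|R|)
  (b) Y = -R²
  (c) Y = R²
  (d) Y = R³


Checking option (a) Y = sqrt(|R|):
  R = 0.325 -> Y = 0.57 ✓
  R = -3.862 -> Y = 1.965 ✓
  R = -0.493 -> Y = 0.702 ✓
All samples match this transformation.

(a) sqrt(|R|)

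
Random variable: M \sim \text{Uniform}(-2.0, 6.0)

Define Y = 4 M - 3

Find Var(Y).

For Y = aM + b: Var(Y) = a² * Var(M)
Var(M) = (6 + 2)^2/12 = 5.3333333
Var(Y) = 4² * 5.3333333 = 16 * 5.3333333 = 85.333333

85.333333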